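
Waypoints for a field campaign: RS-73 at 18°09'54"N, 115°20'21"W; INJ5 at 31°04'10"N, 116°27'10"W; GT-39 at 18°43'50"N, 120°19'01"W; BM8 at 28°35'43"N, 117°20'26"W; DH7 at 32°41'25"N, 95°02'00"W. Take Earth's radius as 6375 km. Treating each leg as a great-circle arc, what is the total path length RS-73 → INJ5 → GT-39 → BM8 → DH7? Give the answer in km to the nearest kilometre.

6185 km

RS-73: φ = +18.16500°, λ = -115.33917°
INJ5: φ = +31.06944°, λ = -116.45278°
GT-39: φ = +18.73056°, λ = -120.31694°
BM8: φ = +28.59528°, λ = -117.34056°
DH7: φ = +32.69028°, λ = -95.03333°
RS-73→INJ5: c = 0.225912 rad, d = 1440.19 km
INJ5→GT-39: c = 0.223820 rad, d = 1426.85 km
GT-39→BM8: c = 0.178600 rad, d = 1138.58 km
BM8→DH7: c = 0.341821 rad, d = 2179.11 km
Total = 1440.19 + 1426.85 + 1138.58 + 2179.11 = 6184.73 km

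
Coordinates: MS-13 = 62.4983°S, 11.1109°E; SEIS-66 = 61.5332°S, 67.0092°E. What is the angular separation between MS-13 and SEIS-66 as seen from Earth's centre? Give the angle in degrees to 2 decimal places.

Δφ = 0.9651°,  Δλ = 55.8983°
a = sin²(Δφ/2) + cos φ₁ cos φ₂ sin²(Δλ/2) = 0.048421
c = 2·arcsin(√a) = 0.443727 rad = 25.4237°

25.42°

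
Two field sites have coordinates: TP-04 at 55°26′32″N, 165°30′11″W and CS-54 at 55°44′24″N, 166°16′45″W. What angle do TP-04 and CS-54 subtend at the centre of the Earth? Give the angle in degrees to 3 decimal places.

0.530°

TP-04: φ = +55.44222°, λ = -165.50306°
CS-54: φ = +55.74000°, λ = -166.27917°
Δφ = 0.2978°,  Δλ = -0.7761°
a = sin²(Δφ/2) + cos φ₁ cos φ₂ sin²(Δλ/2) = 0.000021
c = 2·arcsin(√a) = 0.009252 rad = 0.5301°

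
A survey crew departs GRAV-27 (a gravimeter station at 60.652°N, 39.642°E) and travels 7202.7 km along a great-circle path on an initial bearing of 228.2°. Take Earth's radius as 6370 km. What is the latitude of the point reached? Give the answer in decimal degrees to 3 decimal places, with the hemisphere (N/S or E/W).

4.346°N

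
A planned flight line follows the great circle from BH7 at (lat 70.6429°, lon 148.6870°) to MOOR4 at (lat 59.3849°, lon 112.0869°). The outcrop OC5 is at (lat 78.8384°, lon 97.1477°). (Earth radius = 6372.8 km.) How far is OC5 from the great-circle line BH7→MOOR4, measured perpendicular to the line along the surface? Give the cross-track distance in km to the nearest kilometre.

δ₁₃ = central angle BH7→OC5 = 0.263314 rad  (haversine)
θ₁₃ = bearing BH7→OC5 = 324.383°,  θ₁₂ = bearing BH7→MOOR4 = 251.689°
dₓₜ = R·arcsin(sin δ₁₃ · sin(θ₁₃ − θ₁₂)) = 6372.8·arcsin(0.26028·sin(72.694°)) = 1600.404 km
|dₓₜ| = 1600.404 km

1600 km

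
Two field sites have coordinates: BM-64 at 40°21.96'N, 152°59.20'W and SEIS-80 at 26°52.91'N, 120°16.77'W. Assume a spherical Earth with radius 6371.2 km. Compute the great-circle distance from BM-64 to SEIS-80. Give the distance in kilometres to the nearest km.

BM-64: φ = +40.36600°, λ = -152.98667°
SEIS-80: φ = +26.88183°, λ = -120.27950°
Δφ = -13.4842°,  Δλ = 32.7072°
a = sin²(Δφ/2) + cos φ₁ cos φ₂ sin²(Δλ/2) = 0.067660
c = 2·arcsin(√a) = 0.526282 rad = 30.1537°
d = R·c = 6371.2 × 0.526282 = 3353.0 km

3353 km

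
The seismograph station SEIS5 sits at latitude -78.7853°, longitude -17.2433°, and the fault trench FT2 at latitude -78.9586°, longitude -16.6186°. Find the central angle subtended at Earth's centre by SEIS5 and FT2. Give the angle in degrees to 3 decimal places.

Δφ = -0.1733°,  Δλ = 0.6247°
a = sin²(Δφ/2) + cos φ₁ cos φ₂ sin²(Δλ/2) = 0.000003
c = 2·arcsin(√a) = 0.003685 rad = 0.2111°

0.211°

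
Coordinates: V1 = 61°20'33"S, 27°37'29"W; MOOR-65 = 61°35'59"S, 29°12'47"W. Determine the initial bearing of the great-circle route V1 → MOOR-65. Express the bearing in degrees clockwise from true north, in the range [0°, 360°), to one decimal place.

250.6°

V1: φ = -61.34250°, λ = -27.62472°
MOOR-65: φ = -61.59972°, λ = -29.21306°
Δλ = -1.5883°
y = sin Δλ · cos φ₂ = -0.013184
x = cos φ₁ sin φ₂ − sin φ₁ cos φ₂ cos Δλ = -0.004650
θ = atan2(y, x) = -109.4273° → 250.5727° (mod 360°)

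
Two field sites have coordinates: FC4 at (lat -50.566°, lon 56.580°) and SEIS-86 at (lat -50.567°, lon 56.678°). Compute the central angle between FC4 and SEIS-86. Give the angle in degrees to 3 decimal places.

0.062°

Δφ = -0.0010°,  Δλ = 0.0980°
a = sin²(Δφ/2) + cos φ₁ cos φ₂ sin²(Δλ/2) = 0.000000
c = 2·arcsin(√a) = 0.001087 rad = 0.0623°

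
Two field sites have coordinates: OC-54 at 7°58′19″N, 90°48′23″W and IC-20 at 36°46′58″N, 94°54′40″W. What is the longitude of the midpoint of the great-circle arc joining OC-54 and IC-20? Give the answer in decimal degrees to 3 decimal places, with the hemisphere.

92.642°W

OC-54: φ = +7.97194°, λ = -90.80639°
IC-20: φ = +36.78278°, λ = -94.91111°
Bx = cos φ₂ cos Δλ = 0.798857,  By = cos φ₂ sin Δλ = -0.057329
φₘ = atan2(sin φ₁ + sin φ₂, √((cos φ₁ + Bx)² + By²)) = 22.39016°
λₘ = λ₁ + atan2(By, cos φ₁ + Bx) = -92.64162°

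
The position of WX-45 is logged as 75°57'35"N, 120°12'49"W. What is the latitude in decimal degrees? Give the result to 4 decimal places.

75.9597°N

75° + 57′/60 + 35″/3600 = 75 + 0.95000 + 0.00972 = 75.9597°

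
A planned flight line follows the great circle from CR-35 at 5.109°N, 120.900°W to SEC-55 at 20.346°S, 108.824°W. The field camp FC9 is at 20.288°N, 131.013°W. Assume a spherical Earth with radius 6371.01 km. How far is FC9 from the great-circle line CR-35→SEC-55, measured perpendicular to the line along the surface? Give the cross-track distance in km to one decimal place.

δ₁₃ = central angle CR-35→FC9 = 0.315641 rad  (haversine)
θ₁₃ = bearing CR-35→FC9 = 327.957°,  θ₁₂ = bearing CR-35→SEC-55 = 155.375°
dₓₜ = R·arcsin(sin δ₁₃ · sin(θ₁₃ − θ₁₂)) = 6371.01·arcsin(0.31043·sin(172.582°)) = 255.406 km
|dₓₜ| = 255.406 km

255.4 km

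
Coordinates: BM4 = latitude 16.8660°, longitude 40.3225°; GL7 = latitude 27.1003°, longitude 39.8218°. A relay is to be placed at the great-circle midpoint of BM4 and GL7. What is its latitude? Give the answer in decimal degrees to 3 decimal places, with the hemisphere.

Bx = cos φ₂ cos Δλ = 0.890176,  By = cos φ₂ sin Δλ = -0.007779
φₘ = atan2(sin φ₁ + sin φ₂, √((cos φ₁ + Bx)² + By²)) = 21.98334°
λₘ = λ₁ + atan2(By, cos φ₁ + Bx) = 40.08120°

21.983°N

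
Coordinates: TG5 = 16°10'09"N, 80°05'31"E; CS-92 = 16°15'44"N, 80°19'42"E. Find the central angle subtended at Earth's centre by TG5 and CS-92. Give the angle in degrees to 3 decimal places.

TG5: φ = +16.16917°, λ = +80.09194°
CS-92: φ = +16.26222°, λ = +80.32833°
Δφ = 0.0931°,  Δλ = 0.2364°
a = sin²(Δφ/2) + cos φ₁ cos φ₂ sin²(Δλ/2) = 0.000005
c = 2·arcsin(√a) = 0.004282 rad = 0.2453°

0.245°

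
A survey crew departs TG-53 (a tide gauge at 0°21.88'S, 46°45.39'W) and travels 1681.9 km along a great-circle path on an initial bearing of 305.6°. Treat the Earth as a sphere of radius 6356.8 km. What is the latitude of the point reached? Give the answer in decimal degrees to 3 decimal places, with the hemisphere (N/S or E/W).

8.400°N

TG-53: φ = -0.36467°, λ = -46.75650°
δ = d/R = 1681.9/6356.8 = 0.264583 rad
φ₂ = arcsin(sin φ₁ cos δ + cos φ₁ sin δ cos θ)
   = arcsin(-0.00636·0.96520 + 0.99998·0.26151·0.58212) = 8.39999°
λ₂ = λ₁ + atan2(sin θ sin δ cos φ₁, cos δ − sin φ₁ sin φ₂) = -59.16833°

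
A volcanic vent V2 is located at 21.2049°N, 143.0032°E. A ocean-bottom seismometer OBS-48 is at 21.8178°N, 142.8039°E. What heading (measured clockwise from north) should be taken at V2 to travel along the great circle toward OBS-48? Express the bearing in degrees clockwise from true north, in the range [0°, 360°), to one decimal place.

343.2°

Δλ = -0.1993°
y = sin Δλ · cos φ₂ = -0.003229
x = cos φ₁ sin φ₂ − sin φ₁ cos φ₂ cos Δλ = 0.010699
θ = atan2(y, x) = -16.7954° → 343.2046° (mod 360°)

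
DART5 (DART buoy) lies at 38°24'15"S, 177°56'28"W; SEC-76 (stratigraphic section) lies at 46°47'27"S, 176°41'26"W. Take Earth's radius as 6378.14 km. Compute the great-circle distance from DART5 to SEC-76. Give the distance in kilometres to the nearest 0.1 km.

939.2 km

DART5: φ = -38.40417°, λ = -177.94111°
SEC-76: φ = -46.79083°, λ = -176.69056°
Δφ = -8.3867°,  Δλ = 1.2506°
a = sin²(Δφ/2) + cos φ₁ cos φ₂ sin²(Δλ/2) = 0.005411
c = 2·arcsin(√a) = 0.147249 rad = 8.4367°
d = R·c = 6378.14 × 0.147249 = 939.2 km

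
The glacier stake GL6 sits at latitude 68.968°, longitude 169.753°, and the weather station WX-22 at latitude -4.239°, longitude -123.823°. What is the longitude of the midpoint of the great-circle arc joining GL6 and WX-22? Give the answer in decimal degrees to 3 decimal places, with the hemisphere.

Bx = cos φ₂ cos Δλ = 0.398871,  By = cos φ₂ sin Δλ = 0.914023
φₘ = atan2(sin φ₁ + sin φ₂, √((cos φ₁ + Bx)² + By²)) = 35.90045°
λₘ = λ₁ + atan2(By, cos φ₁ + Bx) = -139.90704°

139.907°W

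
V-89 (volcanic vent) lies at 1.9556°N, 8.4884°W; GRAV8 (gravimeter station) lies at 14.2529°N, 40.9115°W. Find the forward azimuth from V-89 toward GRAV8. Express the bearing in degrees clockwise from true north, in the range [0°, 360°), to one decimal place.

Δλ = -32.4231°
y = sin Δλ · cos φ₂ = -0.519663
x = cos φ₁ sin φ₂ − sin φ₁ cos φ₂ cos Δλ = 0.218140
θ = atan2(y, x) = -67.2287° → 292.7713° (mod 360°)

292.8°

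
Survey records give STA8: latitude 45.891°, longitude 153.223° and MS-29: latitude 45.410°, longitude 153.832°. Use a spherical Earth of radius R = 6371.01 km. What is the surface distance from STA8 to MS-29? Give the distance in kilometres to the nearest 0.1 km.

Δφ = -0.4810°,  Δλ = 0.6090°
a = sin²(Δφ/2) + cos φ₁ cos φ₂ sin²(Δλ/2) = 0.000031
c = 2·arcsin(√a) = 0.011211 rad = 0.6423°
d = R·c = 6371.01 × 0.011211 = 71.4 km

71.4 km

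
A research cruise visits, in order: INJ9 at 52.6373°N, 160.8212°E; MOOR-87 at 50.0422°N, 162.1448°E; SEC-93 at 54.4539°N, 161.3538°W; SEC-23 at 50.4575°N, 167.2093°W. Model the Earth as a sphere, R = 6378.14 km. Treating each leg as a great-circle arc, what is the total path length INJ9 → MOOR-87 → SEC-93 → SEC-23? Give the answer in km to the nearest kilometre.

INJ9→MOOR-87: c = 0.047534 rad, d = 303.18 km
MOOR-87→SEC-93: c = 0.392909 rad, d = 2506.03 km
SEC-93→SEC-23: c = 0.093444 rad, d = 596.00 km
Total = 303.18 + 2506.03 + 596.00 = 3405.21 km

3405 km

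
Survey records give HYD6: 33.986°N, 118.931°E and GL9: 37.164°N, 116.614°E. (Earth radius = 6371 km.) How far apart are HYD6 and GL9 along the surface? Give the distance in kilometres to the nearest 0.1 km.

Δφ = 3.1780°,  Δλ = -2.3170°
a = sin²(Δφ/2) + cos φ₁ cos φ₂ sin²(Δλ/2) = 0.001039
c = 2·arcsin(√a) = 0.064480 rad = 3.6944°
d = R·c = 6371 × 0.064480 = 410.8 km

410.8 km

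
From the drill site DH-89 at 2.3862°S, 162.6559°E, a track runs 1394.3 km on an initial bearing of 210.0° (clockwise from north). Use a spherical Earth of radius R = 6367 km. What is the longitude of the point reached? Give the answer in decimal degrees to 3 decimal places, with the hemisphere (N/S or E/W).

δ = d/R = 1394.3/6367 = 0.218989 rad
φ₂ = arcsin(sin φ₁ cos δ + cos φ₁ sin δ cos θ)
   = arcsin(-0.04164·0.97612 + 0.99913·0.21724·-0.86603) = -13.21554°
λ₂ = λ₁ + atan2(sin θ sin δ cos φ₁, cos δ − sin φ₁ sin φ₂) = 156.24972°

156.250°E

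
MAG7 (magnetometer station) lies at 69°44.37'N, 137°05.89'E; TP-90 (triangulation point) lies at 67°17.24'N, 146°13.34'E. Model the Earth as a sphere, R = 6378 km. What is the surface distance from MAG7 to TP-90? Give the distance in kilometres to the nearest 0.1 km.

460.7 km

MAG7: φ = +69.73950°, λ = +137.09817°
TP-90: φ = +67.28733°, λ = +146.22233°
Δφ = -2.4522°,  Δλ = 9.1242°
a = sin²(Δφ/2) + cos φ₁ cos φ₂ sin²(Δλ/2) = 0.001304
c = 2·arcsin(√a) = 0.072230 rad = 4.1385°
d = R·c = 6378 × 0.072230 = 460.7 km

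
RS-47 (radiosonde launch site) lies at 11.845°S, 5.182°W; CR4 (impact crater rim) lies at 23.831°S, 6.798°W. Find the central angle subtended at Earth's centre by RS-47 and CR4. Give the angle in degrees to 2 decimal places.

12.08°

Δφ = -11.9860°,  Δλ = -1.6160°
a = sin²(Δφ/2) + cos φ₁ cos φ₂ sin²(Δλ/2) = 0.011079
c = 2·arcsin(√a) = 0.210903 rad = 12.0838°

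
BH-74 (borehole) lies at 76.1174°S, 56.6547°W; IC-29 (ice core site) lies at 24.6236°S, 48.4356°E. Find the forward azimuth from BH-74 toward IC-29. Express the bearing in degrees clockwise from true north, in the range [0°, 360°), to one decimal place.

Δλ = 105.0903°
y = sin Δλ · cos φ₂ = 0.877717
x = cos φ₁ sin φ₂ − sin φ₁ cos φ₂ cos Δλ = -0.329723
θ = atan2(y, x) = 110.5892° → 110.5892° (mod 360°)

110.6°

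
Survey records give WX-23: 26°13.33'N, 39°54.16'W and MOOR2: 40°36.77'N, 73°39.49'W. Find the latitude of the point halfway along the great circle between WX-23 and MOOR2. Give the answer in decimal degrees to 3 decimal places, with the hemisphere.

34.578°N

WX-23: φ = +26.22217°, λ = -39.90267°
MOOR2: φ = +40.61283°, λ = -73.65817°
Bx = cos φ₂ cos Δλ = 0.631149,  By = cos φ₂ sin Δλ = -0.421808
φₘ = atan2(sin φ₁ + sin φ₂, √((cos φ₁ + Bx)² + By²)) = 34.57837°
λₘ = λ₁ + atan2(By, cos φ₁ + Bx) = -55.33269°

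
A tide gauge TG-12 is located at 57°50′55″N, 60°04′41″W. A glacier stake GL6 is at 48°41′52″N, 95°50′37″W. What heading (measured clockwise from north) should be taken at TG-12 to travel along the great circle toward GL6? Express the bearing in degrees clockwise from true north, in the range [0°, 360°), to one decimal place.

262.1°

TG-12: φ = +57.84861°, λ = -60.07806°
GL6: φ = +48.69778°, λ = -95.84361°
Δλ = -35.7656°
y = sin Δλ · cos φ₂ = -0.385768
x = cos φ₁ sin φ₂ − sin φ₁ cos φ₂ cos Δλ = -0.053651
θ = atan2(y, x) = -97.9176° → 262.0824° (mod 360°)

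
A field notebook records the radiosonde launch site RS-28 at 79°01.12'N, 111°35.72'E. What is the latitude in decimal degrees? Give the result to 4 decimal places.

79° + 1.12′/60 = 79 + 0.01867 = 79.0187°

79.0187°N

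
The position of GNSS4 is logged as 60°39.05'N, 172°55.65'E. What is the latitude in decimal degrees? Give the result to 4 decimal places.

60° + 39.05′/60 = 60 + 0.65083 = 60.6508°

60.6508°N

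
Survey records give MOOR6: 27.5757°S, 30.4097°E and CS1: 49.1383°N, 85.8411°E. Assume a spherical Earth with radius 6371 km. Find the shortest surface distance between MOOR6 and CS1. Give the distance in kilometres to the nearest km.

10142 km

Δφ = 76.7140°,  Δλ = 55.4314°
a = sin²(Δφ/2) + cos φ₁ cos φ₂ sin²(Δλ/2) = 0.510532
c = 2·arcsin(√a) = 1.591861 rad = 91.2069°
d = R·c = 6371 × 1.591861 = 10141.7 km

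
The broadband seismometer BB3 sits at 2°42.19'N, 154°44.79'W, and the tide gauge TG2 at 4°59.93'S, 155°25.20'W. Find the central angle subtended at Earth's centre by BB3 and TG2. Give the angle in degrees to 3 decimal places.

7.731°

BB3: φ = +2.70317°, λ = -154.74650°
TG2: φ = -4.99883°, λ = -155.42000°
Δφ = -7.7020°,  Δλ = -0.6735°
a = sin²(Δφ/2) + cos φ₁ cos φ₂ sin²(Δλ/2) = 0.004545
c = 2·arcsin(√a) = 0.134937 rad = 7.7313°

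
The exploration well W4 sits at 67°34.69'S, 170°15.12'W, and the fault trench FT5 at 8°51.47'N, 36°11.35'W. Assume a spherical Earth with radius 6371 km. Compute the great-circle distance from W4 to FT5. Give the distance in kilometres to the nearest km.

W4: φ = -67.57817°, λ = -170.25200°
FT5: φ = +8.85783°, λ = -36.18917°
Δφ = 76.4360°,  Δλ = 134.0628°
a = sin²(Δφ/2) + cos φ₁ cos φ₂ sin²(Δλ/2) = 0.702219
c = 2·arcsin(√a) = 1.987160 rad = 113.8559°
d = R·c = 6371 × 1.987160 = 12660.2 km

12660 km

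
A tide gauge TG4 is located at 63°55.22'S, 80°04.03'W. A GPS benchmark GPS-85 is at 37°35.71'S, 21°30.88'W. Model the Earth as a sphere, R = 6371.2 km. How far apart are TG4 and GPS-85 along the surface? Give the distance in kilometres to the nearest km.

TG4: φ = -63.92033°, λ = -80.06717°
GPS-85: φ = -37.59517°, λ = -21.51467°
Δφ = 26.3252°,  Δλ = 58.5525°
a = sin²(Δφ/2) + cos φ₁ cos φ₂ sin²(Δλ/2) = 0.135154
c = 2·arcsin(√a) = 0.752925 rad = 43.1394°
d = R·c = 6371.2 × 0.752925 = 4797.0 km

4797 km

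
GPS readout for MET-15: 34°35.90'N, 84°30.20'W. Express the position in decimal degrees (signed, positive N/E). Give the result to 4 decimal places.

+34.5983°, -84.5033°

lat: 34.5983° N → +34.5983°
lon: 84.5033° W → -84.5033°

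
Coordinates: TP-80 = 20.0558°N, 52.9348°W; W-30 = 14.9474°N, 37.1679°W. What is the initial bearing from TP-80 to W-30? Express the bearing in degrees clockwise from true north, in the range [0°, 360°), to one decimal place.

Δλ = 15.7669°
y = sin Δλ · cos φ₂ = 0.262530
x = cos φ₁ sin φ₂ − sin φ₁ cos φ₂ cos Δλ = -0.076574
θ = atan2(y, x) = 106.2608° → 106.2608° (mod 360°)

106.3°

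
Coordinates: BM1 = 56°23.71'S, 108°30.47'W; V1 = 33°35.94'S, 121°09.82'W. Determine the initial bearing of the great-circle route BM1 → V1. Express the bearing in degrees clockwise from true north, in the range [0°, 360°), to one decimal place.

BM1: φ = -56.39517°, λ = -108.50783°
V1: φ = -33.59900°, λ = -121.16367°
Δλ = -12.6558°
y = sin Δλ · cos φ₂ = -0.182490
x = cos φ₁ sin φ₂ − sin φ₁ cos φ₂ cos Δλ = 0.370599
θ = atan2(y, x) = -26.2166° → 333.7834° (mod 360°)

333.8°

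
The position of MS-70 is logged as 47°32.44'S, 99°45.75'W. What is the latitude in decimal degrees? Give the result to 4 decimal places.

47.5407°S

47° + 32.44′/60 = 47 + 0.54067 = 47.5407°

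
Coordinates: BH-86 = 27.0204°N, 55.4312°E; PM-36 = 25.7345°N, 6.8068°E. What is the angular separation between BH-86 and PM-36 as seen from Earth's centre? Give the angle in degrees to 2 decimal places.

Δφ = -1.2859°,  Δλ = -48.6244°
a = sin²(Δφ/2) + cos φ₁ cos φ₂ sin²(Δλ/2) = 0.136151
c = 2·arcsin(√a) = 0.755835 rad = 43.3062°

43.31°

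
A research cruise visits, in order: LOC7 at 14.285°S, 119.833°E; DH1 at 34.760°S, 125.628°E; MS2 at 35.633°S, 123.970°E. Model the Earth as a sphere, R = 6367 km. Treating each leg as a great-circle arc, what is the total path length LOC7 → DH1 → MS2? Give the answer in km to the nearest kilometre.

2527 km

LOC7→DH1: c = 0.368812 rad, d = 2348.23 km
DH1→MS2: c = 0.028130 rad, d = 179.10 km
Total = 2348.23 + 179.10 = 2527.33 km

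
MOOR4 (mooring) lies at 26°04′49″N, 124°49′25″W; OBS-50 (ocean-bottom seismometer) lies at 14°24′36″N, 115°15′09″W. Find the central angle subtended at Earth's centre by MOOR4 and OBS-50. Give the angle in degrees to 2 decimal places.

MOOR4: φ = +26.08028°, λ = -124.82361°
OBS-50: φ = +14.41000°, λ = -115.25250°
Δφ = -11.6703°,  Δλ = 9.5711°
a = sin²(Δφ/2) + cos φ₁ cos φ₂ sin²(Δλ/2) = 0.016391
c = 2·arcsin(√a) = 0.256757 rad = 14.7111°

14.71°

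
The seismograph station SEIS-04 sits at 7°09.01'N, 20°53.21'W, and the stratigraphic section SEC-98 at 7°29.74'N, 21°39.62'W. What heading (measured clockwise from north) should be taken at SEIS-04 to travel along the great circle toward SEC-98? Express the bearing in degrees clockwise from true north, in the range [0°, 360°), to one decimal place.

SEIS-04: φ = +7.15017°, λ = -20.88683°
SEC-98: φ = +7.49567°, λ = -21.66033°
Δλ = -0.7735°
y = sin Δλ · cos φ₂ = -0.013384
x = cos φ₁ sin φ₂ − sin φ₁ cos φ₂ cos Δλ = 0.006041
θ = atan2(y, x) = -65.7069° → 294.2931° (mod 360°)

294.3°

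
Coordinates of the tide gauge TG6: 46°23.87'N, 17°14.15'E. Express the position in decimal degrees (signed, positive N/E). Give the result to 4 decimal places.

+46.3978°, +17.2358°

lat: 46.3978° N → +46.3978°
lon: 17.2358° E → +17.2358°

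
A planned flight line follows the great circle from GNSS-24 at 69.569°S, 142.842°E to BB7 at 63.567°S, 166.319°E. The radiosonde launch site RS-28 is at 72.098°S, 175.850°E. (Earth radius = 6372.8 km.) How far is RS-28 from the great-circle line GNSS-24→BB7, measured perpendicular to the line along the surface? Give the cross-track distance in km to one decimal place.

932.4 km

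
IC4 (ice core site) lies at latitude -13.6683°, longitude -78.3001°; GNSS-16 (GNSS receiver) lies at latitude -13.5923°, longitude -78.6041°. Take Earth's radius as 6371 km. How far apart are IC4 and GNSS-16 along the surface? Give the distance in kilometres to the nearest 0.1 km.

Δφ = 0.0760°,  Δλ = -0.3040°
a = sin²(Δφ/2) + cos φ₁ cos φ₂ sin²(Δλ/2) = 0.000007
c = 2·arcsin(√a) = 0.005324 rad = 0.3051°
d = R·c = 6371 × 0.005324 = 33.9 km

33.9 km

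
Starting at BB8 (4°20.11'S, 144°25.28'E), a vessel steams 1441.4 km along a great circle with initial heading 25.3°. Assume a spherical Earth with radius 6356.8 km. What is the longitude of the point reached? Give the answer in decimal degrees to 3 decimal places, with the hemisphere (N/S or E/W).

149.981°E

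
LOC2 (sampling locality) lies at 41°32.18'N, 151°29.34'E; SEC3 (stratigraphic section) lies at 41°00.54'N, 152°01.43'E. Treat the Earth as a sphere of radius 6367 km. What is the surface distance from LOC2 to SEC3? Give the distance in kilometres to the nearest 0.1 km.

LOC2: φ = +41.53633°, λ = +151.48900°
SEC3: φ = +41.00900°, λ = +152.02383°
Δφ = -0.5273°,  Δλ = 0.5348°
a = sin²(Δφ/2) + cos φ₁ cos φ₂ sin²(Δλ/2) = 0.000033
c = 2·arcsin(√a) = 0.011573 rad = 0.6631°
d = R·c = 6367 × 0.011573 = 73.7 km

73.7 km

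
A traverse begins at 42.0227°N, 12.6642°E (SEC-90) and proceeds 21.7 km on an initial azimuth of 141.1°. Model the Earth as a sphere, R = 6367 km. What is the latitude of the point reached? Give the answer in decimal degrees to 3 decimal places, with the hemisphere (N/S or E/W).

41.871°N

δ = d/R = 21.7/6367 = 0.003408 rad
φ₂ = arcsin(sin φ₁ cos δ + cos φ₁ sin δ cos θ)
   = arcsin(0.66942·0.99999 + 0.74288·0.00341·-0.77824) = 41.87061°
λ₂ = λ₁ + atan2(sin θ sin δ cos φ₁, cos δ − sin φ₁ sin φ₂) = 12.82887°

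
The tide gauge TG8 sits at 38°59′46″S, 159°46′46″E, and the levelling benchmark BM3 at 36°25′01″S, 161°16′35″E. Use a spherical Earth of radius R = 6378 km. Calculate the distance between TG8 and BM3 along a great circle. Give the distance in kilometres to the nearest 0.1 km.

315.9 km

TG8: φ = -38.99611°, λ = +159.77944°
BM3: φ = -36.41694°, λ = +161.27639°
Δφ = 2.5792°,  Δλ = 1.4969°
a = sin²(Δφ/2) + cos φ₁ cos φ₂ sin²(Δλ/2) = 0.000613
c = 2·arcsin(√a) = 0.049532 rad = 2.8380°
d = R·c = 6378 × 0.049532 = 315.9 km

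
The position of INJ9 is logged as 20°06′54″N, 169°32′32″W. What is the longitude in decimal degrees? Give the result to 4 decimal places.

169° + 32′/60 + 32″/3600 = 169 + 0.53333 + 0.00889 = 169.5422°

169.5422°W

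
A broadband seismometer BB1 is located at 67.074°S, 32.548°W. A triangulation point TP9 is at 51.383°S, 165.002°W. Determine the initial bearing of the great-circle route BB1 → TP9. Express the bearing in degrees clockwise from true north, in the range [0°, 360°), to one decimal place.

Δλ = -132.4540°
y = sin Δλ · cos φ₂ = -0.460482
x = cos φ₁ sin φ₂ − sin φ₁ cos φ₂ cos Δλ = -0.692360
θ = atan2(y, x) = -146.3725° → 213.6275° (mod 360°)

213.6°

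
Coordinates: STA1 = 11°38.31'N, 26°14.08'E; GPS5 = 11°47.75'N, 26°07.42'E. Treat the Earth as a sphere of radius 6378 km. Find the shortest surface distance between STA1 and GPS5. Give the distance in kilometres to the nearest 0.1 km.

STA1: φ = +11.63850°, λ = +26.23467°
GPS5: φ = +11.79583°, λ = +26.12367°
Δφ = 0.1573°,  Δλ = -0.1110°
a = sin²(Δφ/2) + cos φ₁ cos φ₂ sin²(Δλ/2) = 0.000003
c = 2·arcsin(√a) = 0.003337 rad = 0.1912°
d = R·c = 6378 × 0.003337 = 21.3 km

21.3 km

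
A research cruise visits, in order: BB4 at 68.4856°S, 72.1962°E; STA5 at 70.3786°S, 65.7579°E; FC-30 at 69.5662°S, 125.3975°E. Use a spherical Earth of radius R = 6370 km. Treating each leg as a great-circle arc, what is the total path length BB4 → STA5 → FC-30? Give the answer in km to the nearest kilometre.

2509 km

BB4→STA5: c = 0.051434 rad, d = 327.63 km
STA5→FC-30: c = 0.342499 rad, d = 2181.72 km
Total = 327.63 + 2181.72 = 2509.35 km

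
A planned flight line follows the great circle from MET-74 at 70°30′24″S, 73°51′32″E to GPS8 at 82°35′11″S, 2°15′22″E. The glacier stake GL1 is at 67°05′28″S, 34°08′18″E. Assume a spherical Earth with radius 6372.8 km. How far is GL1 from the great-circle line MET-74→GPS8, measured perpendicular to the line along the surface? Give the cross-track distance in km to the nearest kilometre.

1412 km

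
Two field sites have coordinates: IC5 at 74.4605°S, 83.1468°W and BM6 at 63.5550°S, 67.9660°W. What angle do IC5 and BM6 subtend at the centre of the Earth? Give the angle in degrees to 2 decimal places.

Δφ = 10.9055°,  Δλ = 15.1808°
a = sin²(Δφ/2) + cos φ₁ cos φ₂ sin²(Δλ/2) = 0.011111
c = 2·arcsin(√a) = 0.211213 rad = 12.1016°

12.10°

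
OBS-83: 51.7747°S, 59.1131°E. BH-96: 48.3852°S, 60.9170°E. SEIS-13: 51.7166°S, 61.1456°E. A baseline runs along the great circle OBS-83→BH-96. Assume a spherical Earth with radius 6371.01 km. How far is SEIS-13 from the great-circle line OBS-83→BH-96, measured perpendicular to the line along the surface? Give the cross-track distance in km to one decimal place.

130.4 km

δ₁₃ = central angle OBS-83→SEIS-13 = 0.021986 rad  (haversine)
θ₁₃ = bearing OBS-83→SEIS-13 = 88.155°,  θ₁₂ = bearing OBS-83→BH-96 = 19.552°
dₓₜ = R·arcsin(sin δ₁₃ · sin(θ₁₃ − θ₁₂)) = 6371.01·arcsin(0.02198·sin(68.603°)) = 130.419 km
|dₓₜ| = 130.419 km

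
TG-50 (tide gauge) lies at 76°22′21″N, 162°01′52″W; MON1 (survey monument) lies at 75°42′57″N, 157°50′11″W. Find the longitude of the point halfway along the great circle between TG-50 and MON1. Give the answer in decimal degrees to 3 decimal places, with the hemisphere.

159.885°W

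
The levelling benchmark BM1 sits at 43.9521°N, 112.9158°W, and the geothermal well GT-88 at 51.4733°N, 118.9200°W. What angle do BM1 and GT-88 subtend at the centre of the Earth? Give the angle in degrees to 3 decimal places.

Δφ = 7.5212°,  Δλ = -6.0042°
a = sin²(Δφ/2) + cos φ₁ cos φ₂ sin²(Δλ/2) = 0.005532
c = 2·arcsin(√a) = 0.148889 rad = 8.5307°

8.531°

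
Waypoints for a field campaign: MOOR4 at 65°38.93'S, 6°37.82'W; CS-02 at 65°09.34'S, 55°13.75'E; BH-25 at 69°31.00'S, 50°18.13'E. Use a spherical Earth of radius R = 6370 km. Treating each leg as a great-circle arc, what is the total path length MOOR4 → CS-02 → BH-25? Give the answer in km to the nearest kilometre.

3276 km

MOOR4: φ = -65.64883°, λ = -6.63033°
CS-02: φ = -65.15567°, λ = +55.22917°
BH-25: φ = -69.51667°, λ = +50.30217°
MOOR4→CS-02: c = 0.431287 rad, d = 2747.30 km
CS-02→BH-25: c = 0.082952 rad, d = 528.40 km
Total = 2747.30 + 528.40 = 3275.70 km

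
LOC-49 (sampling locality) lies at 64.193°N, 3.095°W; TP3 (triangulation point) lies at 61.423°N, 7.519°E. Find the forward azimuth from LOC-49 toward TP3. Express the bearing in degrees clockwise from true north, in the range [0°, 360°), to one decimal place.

114.9°

Δλ = 10.6140°
y = sin Δλ · cos φ₂ = 0.088106
x = cos φ₁ sin φ₂ − sin φ₁ cos φ₂ cos Δλ = -0.040959
θ = atan2(y, x) = 114.9328° → 114.9328° (mod 360°)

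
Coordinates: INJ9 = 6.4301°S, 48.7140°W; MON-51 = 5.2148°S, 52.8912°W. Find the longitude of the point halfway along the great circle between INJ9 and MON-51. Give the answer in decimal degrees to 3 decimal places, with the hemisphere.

Bx = cos φ₂ cos Δλ = 0.993215,  By = cos φ₂ sin Δλ = -0.072540
φₘ = atan2(sin φ₁ + sin φ₂, √((cos φ₁ + Bx)² + By²)) = -5.82629°
λₘ = λ₁ + atan2(By, cos φ₁ + Bx) = -50.80486°

50.805°W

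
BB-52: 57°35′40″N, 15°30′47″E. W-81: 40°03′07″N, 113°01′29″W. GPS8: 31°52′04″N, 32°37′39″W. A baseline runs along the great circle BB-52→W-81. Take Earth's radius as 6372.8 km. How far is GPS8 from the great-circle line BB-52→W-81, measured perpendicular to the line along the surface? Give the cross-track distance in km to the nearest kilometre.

BB-52: φ = +57.59444°, λ = +15.51306°
W-81: φ = +40.05194°, λ = -113.02472°
GPS8: φ = +31.86778°, λ = -32.62750°
δ₁₃ = central angle BB-52→GPS8 = 0.723557 rad  (haversine)
θ₁₃ = bearing BB-52→GPS8 = 252.822°,  θ₁₂ = bearing BB-52→W-81 = 321.305°
dₓₜ = R·arcsin(sin δ₁₃ · sin(θ₁₃ − θ₁₂)) = 6372.8·arcsin(0.66205·sin(-68.483°)) = -4228.651 km
|dₓₜ| = 4228.651 km

4229 km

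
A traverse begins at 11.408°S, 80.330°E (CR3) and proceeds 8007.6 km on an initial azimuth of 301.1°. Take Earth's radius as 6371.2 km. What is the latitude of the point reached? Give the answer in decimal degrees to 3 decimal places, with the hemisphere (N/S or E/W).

24.866°N

δ = d/R = 8007.6/6371.2 = 1.256843 rad
φ₂ = arcsin(sin φ₁ cos δ + cos φ₁ sin δ cos θ)
   = arcsin(-0.19779·0.30882 + 0.98024·0.95112·0.51653) = 24.86592°
λ₂ = λ₁ + atan2(sin θ sin δ cos φ₁, cos δ − sin φ₁ sin φ₂) = 16.48196°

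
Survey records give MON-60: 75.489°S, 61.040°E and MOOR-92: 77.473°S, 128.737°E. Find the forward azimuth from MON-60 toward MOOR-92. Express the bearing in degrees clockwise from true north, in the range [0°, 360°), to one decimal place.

Δλ = 67.6970°
y = sin Δλ · cos φ₂ = 0.200673
x = cos φ₁ sin φ₂ − sin φ₁ cos φ₂ cos Δλ = -0.164912
θ = atan2(y, x) = 129.4132° → 129.4132° (mod 360°)

129.4°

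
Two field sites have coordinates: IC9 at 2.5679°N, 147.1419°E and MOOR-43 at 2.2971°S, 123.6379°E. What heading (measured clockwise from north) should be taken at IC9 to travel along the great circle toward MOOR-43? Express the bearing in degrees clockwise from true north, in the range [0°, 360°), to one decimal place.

Δλ = -23.5040°
y = sin Δλ · cos φ₂ = -0.398493
x = cos φ₁ sin φ₂ − sin φ₁ cos φ₂ cos Δλ = -0.081094
θ = atan2(y, x) = -101.5027° → 258.4973° (mod 360°)

258.5°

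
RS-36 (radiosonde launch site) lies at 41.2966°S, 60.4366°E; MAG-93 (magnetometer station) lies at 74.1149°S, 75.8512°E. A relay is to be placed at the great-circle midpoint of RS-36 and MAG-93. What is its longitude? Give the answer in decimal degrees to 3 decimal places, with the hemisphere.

64.536°E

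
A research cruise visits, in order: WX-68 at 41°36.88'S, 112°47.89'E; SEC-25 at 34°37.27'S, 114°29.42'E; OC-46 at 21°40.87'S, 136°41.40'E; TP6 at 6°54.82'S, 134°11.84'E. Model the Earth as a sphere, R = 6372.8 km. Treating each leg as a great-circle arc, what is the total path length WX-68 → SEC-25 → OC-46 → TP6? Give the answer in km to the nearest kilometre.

WX-68: φ = -41.61467°, λ = +112.79817°
SEC-25: φ = -34.62117°, λ = +114.49033°
OC-46: φ = -21.68117°, λ = +136.69000°
TP6: φ = -6.91367°, λ = +134.19733°
WX-68→SEC-25: c = 0.124244 rad, d = 791.78 km
SEC-25→OC-46: c = 0.407992 rad, d = 2600.05 km
OC-46→TP6: c = 0.261144 rad, d = 1664.22 km
Total = 791.78 + 2600.05 + 1664.22 = 5056.05 km

5056 km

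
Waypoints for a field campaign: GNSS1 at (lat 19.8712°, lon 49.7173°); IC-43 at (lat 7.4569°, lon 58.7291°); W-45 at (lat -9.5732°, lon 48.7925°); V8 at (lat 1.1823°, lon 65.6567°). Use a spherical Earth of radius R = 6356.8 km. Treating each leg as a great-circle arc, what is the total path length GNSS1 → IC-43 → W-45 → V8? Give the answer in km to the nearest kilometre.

6082 km

GNSS1→IC-43: c = 0.264941 rad, d = 1684.18 km
IC-43→W-45: c = 0.343789 rad, d = 2185.40 km
W-45→V8: c = 0.348062 rad, d = 2212.56 km
Total = 1684.18 + 2185.40 + 2212.56 = 6082.14 km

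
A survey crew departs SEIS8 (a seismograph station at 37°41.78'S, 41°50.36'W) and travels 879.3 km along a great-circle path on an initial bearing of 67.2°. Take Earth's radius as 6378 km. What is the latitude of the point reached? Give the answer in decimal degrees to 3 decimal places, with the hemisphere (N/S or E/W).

34.301°S

SEIS8: φ = -37.69633°, λ = -41.83933°
δ = d/R = 879.3/6378 = 0.137865 rad
φ₂ = arcsin(sin φ₁ cos δ + cos φ₁ sin δ cos θ)
   = arcsin(-0.61148·0.99051 + 0.79126·0.13743·0.38752) = -34.30065°
λ₂ = λ₁ + atan2(sin θ sin δ cos φ₁, cos δ − sin φ₁ sin φ₂) = -33.01760°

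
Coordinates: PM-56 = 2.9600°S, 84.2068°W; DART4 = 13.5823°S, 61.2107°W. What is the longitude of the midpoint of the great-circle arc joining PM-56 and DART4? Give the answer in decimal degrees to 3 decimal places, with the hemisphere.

72.866°W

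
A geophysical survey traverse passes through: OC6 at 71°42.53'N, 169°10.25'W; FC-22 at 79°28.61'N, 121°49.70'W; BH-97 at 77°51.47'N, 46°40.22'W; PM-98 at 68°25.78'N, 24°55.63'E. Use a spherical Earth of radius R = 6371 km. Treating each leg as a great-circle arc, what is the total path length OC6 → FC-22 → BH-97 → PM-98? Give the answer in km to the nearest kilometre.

OC6: φ = +71.70883°, λ = -169.17083°
FC-22: φ = +79.47683°, λ = -121.82833°
BH-97: φ = +77.85783°, λ = -46.67033°
PM-98: φ = +68.42967°, λ = +24.92717°
OC6→FC-22: c = 0.235727 rad, d = 1501.82 km
FC-22→BH-97: c = 0.241308 rad, d = 1537.37 km
BH-97→PM-98: c = 0.366536 rad, d = 2335.20 km
Total = 1501.82 + 1537.37 + 2335.20 = 5374.39 km

5374 km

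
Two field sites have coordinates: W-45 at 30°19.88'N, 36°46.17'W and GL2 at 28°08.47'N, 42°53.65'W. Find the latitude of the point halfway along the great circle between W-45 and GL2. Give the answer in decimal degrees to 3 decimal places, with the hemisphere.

29.271°N

W-45: φ = +30.33133°, λ = -36.76950°
GL2: φ = +28.14117°, λ = -42.89417°
Bx = cos φ₂ cos Δλ = 0.876755,  By = cos φ₂ sin Δλ = -0.094080
φₘ = atan2(sin φ₁ + sin φ₂, √((cos φ₁ + Bx)² + By²)) = 29.27115°
λₘ = λ₁ + atan2(By, cos φ₁ + Bx) = -39.86463°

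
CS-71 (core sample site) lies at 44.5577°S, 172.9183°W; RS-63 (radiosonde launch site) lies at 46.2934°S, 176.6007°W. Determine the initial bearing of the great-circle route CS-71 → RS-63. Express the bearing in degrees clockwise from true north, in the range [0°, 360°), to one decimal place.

234.8°

Δλ = -3.6824°
y = sin Δλ · cos φ₂ = -0.044378
x = cos φ₁ sin φ₂ − sin φ₁ cos φ₂ cos Δλ = -0.031290
θ = atan2(y, x) = -125.1870° → 234.8130° (mod 360°)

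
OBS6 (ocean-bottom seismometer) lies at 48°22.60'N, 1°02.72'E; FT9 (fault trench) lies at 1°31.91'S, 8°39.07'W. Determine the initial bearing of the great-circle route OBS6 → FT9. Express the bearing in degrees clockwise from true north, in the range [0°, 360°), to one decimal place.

OBS6: φ = +48.37667°, λ = +1.04533°
FT9: φ = -1.53183°, λ = -8.65117°
Δλ = -9.6965°
y = sin Δλ · cos φ₂ = -0.168369
x = cos φ₁ sin φ₂ − sin φ₁ cos φ₂ cos Δλ = -0.754341
θ = atan2(y, x) = -167.4178° → 192.5822° (mod 360°)

192.6°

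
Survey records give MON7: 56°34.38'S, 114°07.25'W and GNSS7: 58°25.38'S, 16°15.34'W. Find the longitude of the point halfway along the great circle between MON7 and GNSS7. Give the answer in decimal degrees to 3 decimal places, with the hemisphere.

66.854°W

MON7: φ = -56.57300°, λ = -114.12083°
GNSS7: φ = -58.42300°, λ = -16.25567°
Bx = cos φ₂ cos Δλ = -0.071657,  By = cos φ₂ sin Δλ = 0.518718
φₘ = atan2(sin φ₁ + sin φ₂, √((cos φ₁ + Bx)² + By²)) = -67.27946°
λₘ = λ₁ + atan2(By, cos φ₁ + Bx) = -66.85412°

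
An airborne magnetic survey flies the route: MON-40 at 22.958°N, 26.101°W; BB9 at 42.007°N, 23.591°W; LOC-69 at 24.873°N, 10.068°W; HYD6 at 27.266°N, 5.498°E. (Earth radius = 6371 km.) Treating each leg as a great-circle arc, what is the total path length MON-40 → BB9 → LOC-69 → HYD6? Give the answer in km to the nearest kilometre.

5982 km

MON-40→BB9: c = 0.334473 rad, d = 2130.93 km
BB9→LOC-69: c = 0.357059 rad, d = 2274.83 km
LOC-69→HYD6: c = 0.247412 rad, d = 1576.26 km
Total = 2130.93 + 2274.83 + 1576.26 = 5982.02 km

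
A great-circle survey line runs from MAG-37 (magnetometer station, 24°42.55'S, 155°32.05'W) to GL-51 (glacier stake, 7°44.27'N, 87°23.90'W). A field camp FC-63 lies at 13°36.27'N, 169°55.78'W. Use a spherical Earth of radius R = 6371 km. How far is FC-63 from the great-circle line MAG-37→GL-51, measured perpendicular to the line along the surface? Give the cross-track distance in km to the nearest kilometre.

4517 km

MAG-37: φ = -24.70917°, λ = -155.53417°
GL-51: φ = +7.73783°, λ = -87.39833°
FC-63: φ = +13.60450°, λ = -169.92967°
δ₁₃ = central angle MAG-37→FC-63 = 0.712230 rad  (haversine)
θ₁₃ = bearing MAG-37→FC-63 = 338.300°,  θ₁₂ = bearing MAG-37→GL-51 = 73.262°
dₓₜ = R·arcsin(sin δ₁₃ · sin(θ₁₃ − θ₁₂)) = 6371·arcsin(0.65352·sin(265.038°)) = -4517.034 km
|dₓₜ| = 4517.034 km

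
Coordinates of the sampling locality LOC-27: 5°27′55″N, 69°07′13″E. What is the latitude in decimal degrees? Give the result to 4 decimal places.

5.4653°N

5° + 27′/60 + 55″/3600 = 5 + 0.45000 + 0.01528 = 5.4653°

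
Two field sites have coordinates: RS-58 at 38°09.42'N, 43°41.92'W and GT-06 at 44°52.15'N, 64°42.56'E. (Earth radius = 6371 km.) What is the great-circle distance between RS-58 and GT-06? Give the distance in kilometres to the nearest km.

8333 km

RS-58: φ = +38.15700°, λ = -43.69867°
GT-06: φ = +44.86917°, λ = +64.70933°
Δφ = 6.7122°,  Δλ = 108.4080°
a = sin²(Δφ/2) + cos φ₁ cos φ₂ sin²(Δλ/2) = 0.370057
c = 2·arcsin(√a) = 1.307892 rad = 74.9367°
d = R·c = 6371 × 1.307892 = 8332.6 km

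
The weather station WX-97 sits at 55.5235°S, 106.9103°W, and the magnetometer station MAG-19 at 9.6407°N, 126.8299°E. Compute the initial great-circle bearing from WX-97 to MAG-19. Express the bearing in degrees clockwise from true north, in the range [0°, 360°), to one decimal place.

Δλ = -126.2598°
y = sin Δλ · cos φ₂ = -0.794956
x = cos φ₁ sin φ₂ − sin φ₁ cos φ₂ cos Δλ = -0.385880
θ = atan2(y, x) = -115.8924° → 244.1076° (mod 360°)

244.1°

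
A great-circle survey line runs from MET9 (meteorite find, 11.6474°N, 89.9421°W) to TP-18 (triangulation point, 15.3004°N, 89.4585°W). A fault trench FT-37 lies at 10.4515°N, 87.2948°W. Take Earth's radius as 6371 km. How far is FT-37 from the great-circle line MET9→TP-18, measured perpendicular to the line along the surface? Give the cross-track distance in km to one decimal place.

303.8 km

δ₁₃ = central angle MET9→FT-37 = 0.049920 rad  (haversine)
θ₁₃ = bearing MET9→FT-37 = 114.457°,  θ₁₂ = bearing MET9→TP-18 = 7.281°
dₓₜ = R·arcsin(sin δ₁₃ · sin(θ₁₃ − θ₁₂)) = 6371·arcsin(0.04990·sin(107.177°)) = 303.842 km
|dₓₜ| = 303.842 km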